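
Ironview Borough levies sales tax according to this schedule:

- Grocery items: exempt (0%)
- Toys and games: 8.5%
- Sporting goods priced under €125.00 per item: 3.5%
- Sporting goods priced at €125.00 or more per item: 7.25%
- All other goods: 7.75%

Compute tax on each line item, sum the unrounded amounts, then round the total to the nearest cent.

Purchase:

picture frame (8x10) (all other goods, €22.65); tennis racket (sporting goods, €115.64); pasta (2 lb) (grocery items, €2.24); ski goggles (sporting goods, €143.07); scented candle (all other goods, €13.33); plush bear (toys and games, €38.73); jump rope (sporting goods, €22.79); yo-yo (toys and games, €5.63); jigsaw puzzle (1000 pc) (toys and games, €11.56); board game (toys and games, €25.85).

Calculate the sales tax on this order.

Picture frame (8x10) €22.65: all other goods → 7.75% → €1.755375
Tennis racket €115.64: sporting goods, under €125.00 → 3.5% → €4.0474
Pasta (2 lb) €2.24: grocery items → 0% → €0.00
Ski goggles €143.07: sporting goods, €125.00 or more → 7.25% → €10.372575
Scented candle €13.33: all other goods → 7.75% → €1.033075
Plush bear €38.73: toys and games → 8.5% → €3.29205
Jump rope €22.79: sporting goods, under €125.00 → 3.5% → €0.79765
Yo-yo €5.63: toys and games → 8.5% → €0.47855
Jigsaw puzzle (1000 pc) €11.56: toys and games → 8.5% → €0.9826
Board game €25.85: toys and games → 8.5% → €2.19725
Unrounded tax sum = €24.956525 → €24.96

€24.96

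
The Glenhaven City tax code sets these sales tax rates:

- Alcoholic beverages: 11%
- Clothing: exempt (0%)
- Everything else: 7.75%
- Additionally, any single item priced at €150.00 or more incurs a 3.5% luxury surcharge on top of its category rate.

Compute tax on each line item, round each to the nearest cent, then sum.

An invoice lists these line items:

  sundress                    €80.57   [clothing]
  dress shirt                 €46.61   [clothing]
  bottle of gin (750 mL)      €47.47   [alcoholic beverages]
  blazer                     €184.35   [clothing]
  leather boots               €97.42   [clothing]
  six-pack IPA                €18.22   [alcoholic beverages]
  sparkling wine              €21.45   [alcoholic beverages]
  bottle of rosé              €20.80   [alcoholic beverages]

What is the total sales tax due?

Sundress €80.57: clothing → 0% → €0.00
Dress shirt €46.61: clothing → 0% → €0.00
Bottle of gin (750 mL) €47.47: alcoholic beverages → 11% → €5.22
Blazer €184.35: clothing → 0% + 3.5% surcharge = 3.5% → €6.45
Leather boots €97.42: clothing → 0% → €0.00
Six-pack IPA €18.22: alcoholic beverages → 11% → €2.00
Sparkling wine €21.45: alcoholic beverages → 11% → €2.36
Bottle of rosé €20.80: alcoholic beverages → 11% → €2.29
Total tax = €5.22 + €6.45 + €2.00 + €2.36 + €2.29 = €18.32

€18.32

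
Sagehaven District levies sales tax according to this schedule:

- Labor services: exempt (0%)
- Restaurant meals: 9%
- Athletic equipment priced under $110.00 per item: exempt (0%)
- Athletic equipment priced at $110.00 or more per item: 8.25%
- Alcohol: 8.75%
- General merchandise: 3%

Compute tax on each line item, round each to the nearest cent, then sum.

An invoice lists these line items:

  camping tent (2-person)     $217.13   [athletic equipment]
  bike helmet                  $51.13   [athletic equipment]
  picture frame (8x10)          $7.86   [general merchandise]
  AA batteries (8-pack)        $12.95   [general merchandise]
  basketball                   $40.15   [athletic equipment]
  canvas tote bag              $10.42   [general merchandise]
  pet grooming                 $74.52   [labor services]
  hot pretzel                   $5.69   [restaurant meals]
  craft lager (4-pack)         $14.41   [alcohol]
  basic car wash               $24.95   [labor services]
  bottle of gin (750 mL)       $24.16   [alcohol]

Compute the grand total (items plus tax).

Camping tent (2-person) $217.13: athletic equipment, $110.00 or more → 8.25% → $17.91
Bike helmet $51.13: athletic equipment, under $110.00 → 0% → $0.00
Picture frame (8x10) $7.86: general merchandise → 3% → $0.24
AA batteries (8-pack) $12.95: general merchandise → 3% → $0.39
Basketball $40.15: athletic equipment, under $110.00 → 0% → $0.00
Canvas tote bag $10.42: general merchandise → 3% → $0.31
Pet grooming $74.52: labor services → 0% → $0.00
Hot pretzel $5.69: restaurant meals → 9% → $0.51
Craft lager (4-pack) $14.41: alcohol → 8.75% → $1.26
Basic car wash $24.95: labor services → 0% → $0.00
Bottle of gin (750 mL) $24.16: alcohol → 8.75% → $2.11
Subtotal = $483.37; tax = $22.73; total due = $506.10

$506.10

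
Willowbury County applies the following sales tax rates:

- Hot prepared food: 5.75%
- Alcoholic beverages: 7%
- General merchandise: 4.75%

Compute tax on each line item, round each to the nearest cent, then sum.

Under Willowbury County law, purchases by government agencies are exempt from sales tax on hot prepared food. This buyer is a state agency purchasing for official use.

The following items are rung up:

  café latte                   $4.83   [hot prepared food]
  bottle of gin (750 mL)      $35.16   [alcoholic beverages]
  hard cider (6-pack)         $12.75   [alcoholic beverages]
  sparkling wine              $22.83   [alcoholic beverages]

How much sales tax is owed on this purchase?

$4.95

Café latte $4.83: hot prepared food, buyer-exempt → 0% → $0.00
Bottle of gin (750 mL) $35.16: alcoholic beverages → 7% → $2.46
Hard cider (6-pack) $12.75: alcoholic beverages → 7% → $0.89
Sparkling wine $22.83: alcoholic beverages → 7% → $1.60
Total tax = $2.46 + $0.89 + $1.60 = $4.95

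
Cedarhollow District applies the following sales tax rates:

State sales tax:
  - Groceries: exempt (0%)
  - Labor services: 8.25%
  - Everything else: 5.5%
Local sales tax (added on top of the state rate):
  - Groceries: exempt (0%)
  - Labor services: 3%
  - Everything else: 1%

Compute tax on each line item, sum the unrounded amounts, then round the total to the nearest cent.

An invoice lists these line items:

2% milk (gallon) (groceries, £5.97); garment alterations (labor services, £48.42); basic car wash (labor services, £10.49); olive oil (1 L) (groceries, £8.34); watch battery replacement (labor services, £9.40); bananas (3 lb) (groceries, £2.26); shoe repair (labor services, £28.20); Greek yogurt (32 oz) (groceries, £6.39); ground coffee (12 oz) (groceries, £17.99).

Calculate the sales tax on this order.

£10.86

2% milk (gallon) £5.97: groceries → 0% + 0% local = 0% → £0.00
Garment alterations £48.42: labor services → 8.25% + 3% local = 11.25% → £5.44725
Basic car wash £10.49: labor services → 8.25% + 3% local = 11.25% → £1.180125
Olive oil (1 L) £8.34: groceries → 0% + 0% local = 0% → £0.00
Watch battery replacement £9.40: labor services → 8.25% + 3% local = 11.25% → £1.0575
Bananas (3 lb) £2.26: groceries → 0% + 0% local = 0% → £0.00
Shoe repair £28.20: labor services → 8.25% + 3% local = 11.25% → £3.1725
Greek yogurt (32 oz) £6.39: groceries → 0% + 0% local = 0% → £0.00
Ground coffee (12 oz) £17.99: groceries → 0% + 0% local = 0% → £0.00
Unrounded tax sum = £10.857375 → £10.86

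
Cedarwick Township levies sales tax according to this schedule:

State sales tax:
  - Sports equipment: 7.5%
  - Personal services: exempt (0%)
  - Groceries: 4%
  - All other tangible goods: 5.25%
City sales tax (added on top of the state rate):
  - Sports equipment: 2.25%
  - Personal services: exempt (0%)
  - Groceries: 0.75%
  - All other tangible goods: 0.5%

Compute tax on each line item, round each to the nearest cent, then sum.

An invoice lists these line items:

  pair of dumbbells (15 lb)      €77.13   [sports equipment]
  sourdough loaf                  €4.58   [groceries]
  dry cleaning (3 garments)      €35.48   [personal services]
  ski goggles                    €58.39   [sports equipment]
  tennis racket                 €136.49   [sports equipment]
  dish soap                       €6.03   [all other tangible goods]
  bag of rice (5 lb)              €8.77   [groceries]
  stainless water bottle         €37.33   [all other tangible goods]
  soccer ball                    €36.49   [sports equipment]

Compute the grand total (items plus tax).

Pair of dumbbells (15 lb) €77.13: sports equipment → 7.5% + 2.25% city = 9.75% → €7.52
Sourdough loaf €4.58: groceries → 4% + 0.75% city = 4.75% → €0.22
Dry cleaning (3 garments) €35.48: personal services → 0% + 0% city = 0% → €0.00
Ski goggles €58.39: sports equipment → 7.5% + 2.25% city = 9.75% → €5.69
Tennis racket €136.49: sports equipment → 7.5% + 2.25% city = 9.75% → €13.31
Dish soap €6.03: all other tangible goods → 5.25% + 0.5% city = 5.75% → €0.35
Bag of rice (5 lb) €8.77: groceries → 4% + 0.75% city = 4.75% → €0.42
Stainless water bottle €37.33: all other tangible goods → 5.25% + 0.5% city = 5.75% → €2.15
Soccer ball €36.49: sports equipment → 7.5% + 2.25% city = 9.75% → €3.56
Subtotal = €400.69; tax = €33.22; total due = €433.91

€433.91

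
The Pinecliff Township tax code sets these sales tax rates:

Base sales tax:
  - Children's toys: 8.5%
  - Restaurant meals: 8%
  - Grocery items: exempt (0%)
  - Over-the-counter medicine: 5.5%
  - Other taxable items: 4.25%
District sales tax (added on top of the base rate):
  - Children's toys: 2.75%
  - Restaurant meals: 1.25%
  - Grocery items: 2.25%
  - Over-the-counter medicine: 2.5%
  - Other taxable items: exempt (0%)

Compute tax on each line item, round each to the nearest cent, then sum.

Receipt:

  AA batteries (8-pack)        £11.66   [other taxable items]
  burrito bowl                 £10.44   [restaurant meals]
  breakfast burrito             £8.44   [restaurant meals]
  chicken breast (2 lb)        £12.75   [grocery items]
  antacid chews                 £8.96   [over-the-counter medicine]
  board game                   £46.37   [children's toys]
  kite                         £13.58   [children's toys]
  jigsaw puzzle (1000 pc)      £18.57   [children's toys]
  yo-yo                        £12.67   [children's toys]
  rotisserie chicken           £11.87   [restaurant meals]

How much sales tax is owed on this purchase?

£14.63

AA batteries (8-pack) £11.66: other taxable items → 4.25% + 0% district = 4.25% → £0.50
Burrito bowl £10.44: restaurant meals → 8% + 1.25% district = 9.25% → £0.97
Breakfast burrito £8.44: restaurant meals → 8% + 1.25% district = 9.25% → £0.78
Chicken breast (2 lb) £12.75: grocery items → 0% + 2.25% district = 2.25% → £0.29
Antacid chews £8.96: over-the-counter medicine → 5.5% + 2.5% district = 8% → £0.72
Board game £46.37: children's toys → 8.5% + 2.75% district = 11.25% → £5.22
Kite £13.58: children's toys → 8.5% + 2.75% district = 11.25% → £1.53
Jigsaw puzzle (1000 pc) £18.57: children's toys → 8.5% + 2.75% district = 11.25% → £2.09
Yo-yo £12.67: children's toys → 8.5% + 2.75% district = 11.25% → £1.43
Rotisserie chicken £11.87: restaurant meals → 8% + 1.25% district = 9.25% → £1.10
Total tax = £0.50 + £0.97 + £0.78 + £0.29 + £0.72 + £5.22 + £1.53 + £2.09 + £1.43 + £1.10 = £14.63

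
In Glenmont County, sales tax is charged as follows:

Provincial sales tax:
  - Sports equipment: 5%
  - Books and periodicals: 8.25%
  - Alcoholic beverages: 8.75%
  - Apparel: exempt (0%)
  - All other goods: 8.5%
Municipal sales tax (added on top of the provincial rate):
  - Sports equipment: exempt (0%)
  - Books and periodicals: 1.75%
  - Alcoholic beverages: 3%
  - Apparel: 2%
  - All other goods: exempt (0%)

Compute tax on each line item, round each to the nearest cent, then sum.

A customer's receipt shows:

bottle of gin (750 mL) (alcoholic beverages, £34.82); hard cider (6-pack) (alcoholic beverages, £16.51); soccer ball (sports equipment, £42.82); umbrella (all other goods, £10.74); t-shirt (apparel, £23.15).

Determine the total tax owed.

Bottle of gin (750 mL) £34.82: alcoholic beverages → 8.75% + 3% municipal = 11.75% → £4.09
Hard cider (6-pack) £16.51: alcoholic beverages → 8.75% + 3% municipal = 11.75% → £1.94
Soccer ball £42.82: sports equipment → 5% + 0% municipal = 5% → £2.14
Umbrella £10.74: all other goods → 8.5% + 0% municipal = 8.5% → £0.91
T-shirt £23.15: apparel → 0% + 2% municipal = 2% → £0.46
Total tax = £4.09 + £1.94 + £2.14 + £0.91 + £0.46 = £9.54

£9.54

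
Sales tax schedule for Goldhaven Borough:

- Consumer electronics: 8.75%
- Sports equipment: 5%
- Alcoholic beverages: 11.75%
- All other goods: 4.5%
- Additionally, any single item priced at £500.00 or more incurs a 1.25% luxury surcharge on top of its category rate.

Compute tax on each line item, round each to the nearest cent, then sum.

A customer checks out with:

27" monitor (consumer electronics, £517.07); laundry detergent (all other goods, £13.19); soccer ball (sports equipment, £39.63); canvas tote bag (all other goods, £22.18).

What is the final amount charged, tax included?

£647.35

27" monitor £517.07: consumer electronics → 8.75% + 1.25% surcharge = 10% → £51.71
Laundry detergent £13.19: all other goods → 4.5% → £0.59
Soccer ball £39.63: sports equipment → 5% → £1.98
Canvas tote bag £22.18: all other goods → 4.5% → £1.00
Subtotal = £592.07; tax = £55.28; total due = £647.35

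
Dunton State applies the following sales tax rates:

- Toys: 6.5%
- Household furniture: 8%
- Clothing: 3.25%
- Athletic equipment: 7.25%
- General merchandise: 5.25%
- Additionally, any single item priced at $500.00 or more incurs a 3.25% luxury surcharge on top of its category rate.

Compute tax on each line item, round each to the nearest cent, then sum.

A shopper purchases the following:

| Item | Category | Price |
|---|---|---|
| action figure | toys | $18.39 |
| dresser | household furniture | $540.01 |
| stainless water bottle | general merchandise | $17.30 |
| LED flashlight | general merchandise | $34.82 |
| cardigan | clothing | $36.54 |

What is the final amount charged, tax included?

Action figure $18.39: toys → 6.5% → $1.20
Dresser $540.01: household furniture → 8% + 3.25% surcharge = 11.25% → $60.75
Stainless water bottle $17.30: general merchandise → 5.25% → $0.91
LED flashlight $34.82: general merchandise → 5.25% → $1.83
Cardigan $36.54: clothing → 3.25% → $1.19
Subtotal = $647.06; tax = $65.88; total due = $712.94

$712.94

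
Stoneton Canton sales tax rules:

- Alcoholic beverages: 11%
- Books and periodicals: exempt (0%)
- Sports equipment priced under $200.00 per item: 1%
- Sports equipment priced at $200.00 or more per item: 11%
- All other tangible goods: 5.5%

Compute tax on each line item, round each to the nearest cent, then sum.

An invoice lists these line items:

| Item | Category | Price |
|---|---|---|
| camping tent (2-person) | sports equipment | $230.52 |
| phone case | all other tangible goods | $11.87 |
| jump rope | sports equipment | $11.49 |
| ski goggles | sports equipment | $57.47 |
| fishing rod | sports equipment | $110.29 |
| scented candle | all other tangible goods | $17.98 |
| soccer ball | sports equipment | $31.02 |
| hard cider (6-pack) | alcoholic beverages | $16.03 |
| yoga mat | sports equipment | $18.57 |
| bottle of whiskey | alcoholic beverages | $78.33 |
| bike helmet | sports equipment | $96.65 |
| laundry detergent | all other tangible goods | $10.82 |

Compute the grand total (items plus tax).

Camping tent (2-person) $230.52: sports equipment, $200.00 or more → 11% → $25.36
Phone case $11.87: all other tangible goods → 5.5% → $0.65
Jump rope $11.49: sports equipment, under $200.00 → 1% → $0.11
Ski goggles $57.47: sports equipment, under $200.00 → 1% → $0.57
Fishing rod $110.29: sports equipment, under $200.00 → 1% → $1.10
Scented candle $17.98: all other tangible goods → 5.5% → $0.99
Soccer ball $31.02: sports equipment, under $200.00 → 1% → $0.31
Hard cider (6-pack) $16.03: alcoholic beverages → 11% → $1.76
Yoga mat $18.57: sports equipment, under $200.00 → 1% → $0.19
Bottle of whiskey $78.33: alcoholic beverages → 11% → $8.62
Bike helmet $96.65: sports equipment, under $200.00 → 1% → $0.97
Laundry detergent $10.82: all other tangible goods → 5.5% → $0.60
Subtotal = $691.04; tax = $41.23; total due = $732.27

$732.27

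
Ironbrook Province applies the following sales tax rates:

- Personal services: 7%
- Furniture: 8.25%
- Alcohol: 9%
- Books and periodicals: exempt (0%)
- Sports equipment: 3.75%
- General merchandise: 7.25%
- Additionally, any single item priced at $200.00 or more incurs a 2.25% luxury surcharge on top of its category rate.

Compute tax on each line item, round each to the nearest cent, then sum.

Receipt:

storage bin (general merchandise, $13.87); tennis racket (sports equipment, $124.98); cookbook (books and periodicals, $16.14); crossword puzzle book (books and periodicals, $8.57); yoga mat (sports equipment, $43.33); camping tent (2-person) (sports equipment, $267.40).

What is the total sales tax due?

Storage bin $13.87: general merchandise → 7.25% → $1.01
Tennis racket $124.98: sports equipment → 3.75% → $4.69
Cookbook $16.14: books and periodicals → 0% → $0.00
Crossword puzzle book $8.57: books and periodicals → 0% → $0.00
Yoga mat $43.33: sports equipment → 3.75% → $1.62
Camping tent (2-person) $267.40: sports equipment → 3.75% + 2.25% surcharge = 6% → $16.04
Total tax = $1.01 + $4.69 + $1.62 + $16.04 = $23.36

$23.36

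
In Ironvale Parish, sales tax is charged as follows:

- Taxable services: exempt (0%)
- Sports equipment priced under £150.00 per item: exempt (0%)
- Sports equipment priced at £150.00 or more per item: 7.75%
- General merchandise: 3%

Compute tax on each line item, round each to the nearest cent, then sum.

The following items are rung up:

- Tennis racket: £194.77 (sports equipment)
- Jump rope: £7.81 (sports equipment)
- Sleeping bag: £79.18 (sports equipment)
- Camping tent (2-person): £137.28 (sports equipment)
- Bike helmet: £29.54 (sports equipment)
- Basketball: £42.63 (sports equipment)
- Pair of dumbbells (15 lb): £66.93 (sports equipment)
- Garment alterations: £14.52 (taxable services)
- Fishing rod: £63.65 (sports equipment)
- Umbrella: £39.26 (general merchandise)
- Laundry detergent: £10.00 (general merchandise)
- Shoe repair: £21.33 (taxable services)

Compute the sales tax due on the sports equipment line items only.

Tennis racket £194.77: sports equipment, £150.00 or more → 7.75% → £15.09
Jump rope £7.81: sports equipment, under £150.00 → 0% → £0.00
Sleeping bag £79.18: sports equipment, under £150.00 → 0% → £0.00
Camping tent (2-person) £137.28: sports equipment, under £150.00 → 0% → £0.00
Bike helmet £29.54: sports equipment, under £150.00 → 0% → £0.00
Basketball £42.63: sports equipment, under £150.00 → 0% → £0.00
Pair of dumbbells (15 lb) £66.93: sports equipment, under £150.00 → 0% → £0.00
Fishing rod £63.65: sports equipment, under £150.00 → 0% → £0.00
Tax on sports equipment = £15.09 + £0.00 + £0.00 + £0.00 + £0.00 + £0.00 + £0.00 + £0.00 = £15.09

£15.09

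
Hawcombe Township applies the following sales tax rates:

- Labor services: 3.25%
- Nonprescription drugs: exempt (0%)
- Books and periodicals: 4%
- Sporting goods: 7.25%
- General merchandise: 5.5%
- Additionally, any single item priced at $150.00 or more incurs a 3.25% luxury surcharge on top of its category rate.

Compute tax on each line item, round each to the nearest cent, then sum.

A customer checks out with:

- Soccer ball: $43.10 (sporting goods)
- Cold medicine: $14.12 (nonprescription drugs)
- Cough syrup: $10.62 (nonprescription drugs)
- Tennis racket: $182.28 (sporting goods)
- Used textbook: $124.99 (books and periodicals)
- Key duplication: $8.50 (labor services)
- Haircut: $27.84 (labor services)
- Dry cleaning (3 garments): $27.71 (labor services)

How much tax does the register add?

Soccer ball $43.10: sporting goods → 7.25% → $3.12
Cold medicine $14.12: nonprescription drugs → 0% → $0.00
Cough syrup $10.62: nonprescription drugs → 0% → $0.00
Tennis racket $182.28: sporting goods → 7.25% + 3.25% surcharge = 10.5% → $19.14
Used textbook $124.99: books and periodicals → 4% → $5.00
Key duplication $8.50: labor services → 3.25% → $0.28
Haircut $27.84: labor services → 3.25% → $0.90
Dry cleaning (3 garments) $27.71: labor services → 3.25% → $0.90
Total tax = $3.12 + $19.14 + $5.00 + $0.28 + $0.90 + $0.90 = $29.34

$29.34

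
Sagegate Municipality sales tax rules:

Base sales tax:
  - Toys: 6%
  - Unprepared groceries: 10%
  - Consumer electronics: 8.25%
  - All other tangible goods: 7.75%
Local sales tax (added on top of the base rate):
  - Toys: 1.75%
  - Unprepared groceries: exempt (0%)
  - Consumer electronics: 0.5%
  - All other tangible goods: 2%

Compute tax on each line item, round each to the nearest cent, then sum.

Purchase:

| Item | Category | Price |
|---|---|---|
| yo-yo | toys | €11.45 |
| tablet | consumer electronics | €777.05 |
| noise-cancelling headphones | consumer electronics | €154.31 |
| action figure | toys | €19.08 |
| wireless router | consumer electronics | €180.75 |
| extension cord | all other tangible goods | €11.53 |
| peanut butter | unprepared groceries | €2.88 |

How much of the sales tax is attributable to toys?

Yo-yo €11.45: toys → 6% + 1.75% local = 7.75% → €0.89
Action figure €19.08: toys → 6% + 1.75% local = 7.75% → €1.48
Tax on toys = €0.89 + €1.48 = €2.37

€2.37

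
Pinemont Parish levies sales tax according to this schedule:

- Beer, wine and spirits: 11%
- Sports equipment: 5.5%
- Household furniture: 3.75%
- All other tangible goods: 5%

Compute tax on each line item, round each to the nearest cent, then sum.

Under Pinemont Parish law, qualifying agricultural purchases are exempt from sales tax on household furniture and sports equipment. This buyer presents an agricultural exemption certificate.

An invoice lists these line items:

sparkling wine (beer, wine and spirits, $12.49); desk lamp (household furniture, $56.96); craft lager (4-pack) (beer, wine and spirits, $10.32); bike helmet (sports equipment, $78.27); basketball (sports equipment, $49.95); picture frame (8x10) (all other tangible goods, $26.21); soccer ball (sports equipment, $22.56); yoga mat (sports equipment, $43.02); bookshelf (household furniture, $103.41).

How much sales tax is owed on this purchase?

$3.82

Sparkling wine $12.49: beer, wine and spirits → 11% → $1.37
Desk lamp $56.96: household furniture, buyer-exempt → 0% → $0.00
Craft lager (4-pack) $10.32: beer, wine and spirits → 11% → $1.14
Bike helmet $78.27: sports equipment, buyer-exempt → 0% → $0.00
Basketball $49.95: sports equipment, buyer-exempt → 0% → $0.00
Picture frame (8x10) $26.21: all other tangible goods → 5% → $1.31
Soccer ball $22.56: sports equipment, buyer-exempt → 0% → $0.00
Yoga mat $43.02: sports equipment, buyer-exempt → 0% → $0.00
Bookshelf $103.41: household furniture, buyer-exempt → 0% → $0.00
Total tax = $1.37 + $1.14 + $1.31 = $3.82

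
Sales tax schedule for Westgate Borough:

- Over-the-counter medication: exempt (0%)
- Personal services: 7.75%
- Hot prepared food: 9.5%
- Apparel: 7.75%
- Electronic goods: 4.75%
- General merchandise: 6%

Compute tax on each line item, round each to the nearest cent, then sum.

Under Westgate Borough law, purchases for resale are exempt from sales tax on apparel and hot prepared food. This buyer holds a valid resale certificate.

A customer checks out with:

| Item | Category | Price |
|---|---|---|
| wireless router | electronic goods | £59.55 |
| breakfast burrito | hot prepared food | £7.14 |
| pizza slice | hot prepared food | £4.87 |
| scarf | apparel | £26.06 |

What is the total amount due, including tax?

£100.45

Wireless router £59.55: electronic goods → 4.75% → £2.83
Breakfast burrito £7.14: hot prepared food, buyer-exempt → 0% → £0.00
Pizza slice £4.87: hot prepared food, buyer-exempt → 0% → £0.00
Scarf £26.06: apparel, buyer-exempt → 0% → £0.00
Subtotal = £97.62; tax = £2.83; total due = £100.45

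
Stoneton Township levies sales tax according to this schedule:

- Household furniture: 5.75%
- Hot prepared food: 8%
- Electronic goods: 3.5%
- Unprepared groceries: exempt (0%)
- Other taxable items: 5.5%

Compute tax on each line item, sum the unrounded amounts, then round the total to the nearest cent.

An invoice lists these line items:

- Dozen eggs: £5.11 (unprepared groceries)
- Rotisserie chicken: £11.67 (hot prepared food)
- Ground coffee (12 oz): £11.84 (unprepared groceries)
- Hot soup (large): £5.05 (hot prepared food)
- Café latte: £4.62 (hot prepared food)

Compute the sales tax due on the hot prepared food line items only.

Rotisserie chicken £11.67: hot prepared food → 8% → £0.9336
Hot soup (large) £5.05: hot prepared food → 8% → £0.404
Café latte £4.62: hot prepared food → 8% → £0.3696
Tax on hot prepared food: unrounded sum = £1.7072 → £1.71

£1.71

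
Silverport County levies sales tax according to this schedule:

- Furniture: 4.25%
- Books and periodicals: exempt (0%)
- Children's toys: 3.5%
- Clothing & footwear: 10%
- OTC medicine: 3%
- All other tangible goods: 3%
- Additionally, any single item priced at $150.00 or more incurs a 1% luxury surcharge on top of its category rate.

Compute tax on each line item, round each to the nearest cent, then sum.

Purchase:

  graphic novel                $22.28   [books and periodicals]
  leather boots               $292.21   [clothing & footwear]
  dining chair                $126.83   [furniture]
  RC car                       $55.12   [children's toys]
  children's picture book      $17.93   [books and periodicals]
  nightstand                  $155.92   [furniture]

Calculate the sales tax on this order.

Graphic novel $22.28: books and periodicals → 0% → $0.00
Leather boots $292.21: clothing & footwear → 10% + 1% surcharge = 11% → $32.14
Dining chair $126.83: furniture → 4.25% → $5.39
RC car $55.12: children's toys → 3.5% → $1.93
Children's picture book $17.93: books and periodicals → 0% → $0.00
Nightstand $155.92: furniture → 4.25% + 1% surcharge = 5.25% → $8.19
Total tax = $32.14 + $5.39 + $1.93 + $8.19 = $47.65

$47.65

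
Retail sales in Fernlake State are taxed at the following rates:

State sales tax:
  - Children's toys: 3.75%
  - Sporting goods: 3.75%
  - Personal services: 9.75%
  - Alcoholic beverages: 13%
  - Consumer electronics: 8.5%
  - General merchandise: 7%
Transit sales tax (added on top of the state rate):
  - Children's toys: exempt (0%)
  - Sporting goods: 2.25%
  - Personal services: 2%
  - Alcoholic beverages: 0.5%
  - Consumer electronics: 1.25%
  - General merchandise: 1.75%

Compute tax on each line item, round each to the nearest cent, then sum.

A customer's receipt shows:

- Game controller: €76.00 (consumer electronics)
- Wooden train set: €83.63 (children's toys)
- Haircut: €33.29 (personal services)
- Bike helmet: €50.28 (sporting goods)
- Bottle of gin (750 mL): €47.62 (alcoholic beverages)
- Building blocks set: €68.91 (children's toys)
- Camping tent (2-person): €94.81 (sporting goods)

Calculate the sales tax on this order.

€32.18

Game controller €76.00: consumer electronics → 8.5% + 1.25% transit = 9.75% → €7.41
Wooden train set €83.63: children's toys → 3.75% + 0% transit = 3.75% → €3.14
Haircut €33.29: personal services → 9.75% + 2% transit = 11.75% → €3.91
Bike helmet €50.28: sporting goods → 3.75% + 2.25% transit = 6% → €3.02
Bottle of gin (750 mL) €47.62: alcoholic beverages → 13% + 0.5% transit = 13.5% → €6.43
Building blocks set €68.91: children's toys → 3.75% + 0% transit = 3.75% → €2.58
Camping tent (2-person) €94.81: sporting goods → 3.75% + 2.25% transit = 6% → €5.69
Total tax = €7.41 + €3.14 + €3.91 + €3.02 + €6.43 + €2.58 + €5.69 = €32.18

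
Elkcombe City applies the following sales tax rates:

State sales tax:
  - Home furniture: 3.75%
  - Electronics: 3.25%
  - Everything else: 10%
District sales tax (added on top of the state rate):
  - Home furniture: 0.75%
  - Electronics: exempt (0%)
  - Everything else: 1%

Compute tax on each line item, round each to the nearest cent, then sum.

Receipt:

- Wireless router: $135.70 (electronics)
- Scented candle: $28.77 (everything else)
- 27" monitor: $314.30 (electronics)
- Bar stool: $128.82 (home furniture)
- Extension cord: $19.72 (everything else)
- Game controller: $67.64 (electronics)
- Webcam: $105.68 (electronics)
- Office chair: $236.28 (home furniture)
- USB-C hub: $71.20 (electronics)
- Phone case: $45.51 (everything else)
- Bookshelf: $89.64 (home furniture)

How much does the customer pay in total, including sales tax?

Wireless router $135.70: electronics → 3.25% + 0% district = 3.25% → $4.41
Scented candle $28.77: everything else → 10% + 1% district = 11% → $3.16
27" monitor $314.30: electronics → 3.25% + 0% district = 3.25% → $10.21
Bar stool $128.82: home furniture → 3.75% + 0.75% district = 4.5% → $5.80
Extension cord $19.72: everything else → 10% + 1% district = 11% → $2.17
Game controller $67.64: electronics → 3.25% + 0% district = 3.25% → $2.20
Webcam $105.68: electronics → 3.25% + 0% district = 3.25% → $3.43
Office chair $236.28: home furniture → 3.75% + 0.75% district = 4.5% → $10.63
USB-C hub $71.20: electronics → 3.25% + 0% district = 3.25% → $2.31
Phone case $45.51: everything else → 10% + 1% district = 11% → $5.01
Bookshelf $89.64: home furniture → 3.75% + 0.75% district = 4.5% → $4.03
Subtotal = $1243.26; tax = $53.36; total due = $1296.62

$1296.62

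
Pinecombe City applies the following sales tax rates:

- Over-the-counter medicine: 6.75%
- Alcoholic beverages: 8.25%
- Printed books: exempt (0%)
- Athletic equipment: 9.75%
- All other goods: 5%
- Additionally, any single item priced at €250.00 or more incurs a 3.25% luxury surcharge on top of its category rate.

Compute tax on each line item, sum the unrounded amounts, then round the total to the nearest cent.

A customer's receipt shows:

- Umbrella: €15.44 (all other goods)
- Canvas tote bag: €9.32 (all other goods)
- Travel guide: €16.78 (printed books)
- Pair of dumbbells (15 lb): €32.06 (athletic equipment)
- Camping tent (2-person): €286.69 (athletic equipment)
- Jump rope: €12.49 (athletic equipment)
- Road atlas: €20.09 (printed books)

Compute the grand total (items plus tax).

Umbrella €15.44: all other goods → 5% → €0.772
Canvas tote bag €9.32: all other goods → 5% → €0.466
Travel guide €16.78: printed books → 0% → €0.00
Pair of dumbbells (15 lb) €32.06: athletic equipment → 9.75% → €3.12585
Camping tent (2-person) €286.69: athletic equipment → 9.75% + 3.25% surcharge = 13% → €37.2697
Jump rope €12.49: athletic equipment → 9.75% → €1.217775
Road atlas €20.09: printed books → 0% → €0.00
Subtotal = €392.87; unrounded tax = €42.851325 → €42.85; total due = €435.72

€435.72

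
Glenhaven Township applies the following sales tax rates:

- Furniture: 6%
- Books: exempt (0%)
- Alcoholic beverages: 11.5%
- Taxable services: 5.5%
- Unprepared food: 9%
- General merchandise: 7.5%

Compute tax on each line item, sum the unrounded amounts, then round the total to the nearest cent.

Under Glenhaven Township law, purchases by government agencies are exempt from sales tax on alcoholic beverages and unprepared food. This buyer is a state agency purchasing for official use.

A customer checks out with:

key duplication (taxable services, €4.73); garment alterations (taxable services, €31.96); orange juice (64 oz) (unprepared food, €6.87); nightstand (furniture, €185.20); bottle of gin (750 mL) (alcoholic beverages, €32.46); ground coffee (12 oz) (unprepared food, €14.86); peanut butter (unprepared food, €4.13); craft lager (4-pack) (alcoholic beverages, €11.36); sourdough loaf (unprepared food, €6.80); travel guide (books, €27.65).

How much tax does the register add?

€13.13

Key duplication €4.73: taxable services → 5.5% → €0.26015
Garment alterations €31.96: taxable services → 5.5% → €1.7578
Orange juice (64 oz) €6.87: unprepared food, buyer-exempt → 0% → €0.00
Nightstand €185.20: furniture → 6% → €11.112
Bottle of gin (750 mL) €32.46: alcoholic beverages, buyer-exempt → 0% → €0.00
Ground coffee (12 oz) €14.86: unprepared food, buyer-exempt → 0% → €0.00
Peanut butter €4.13: unprepared food, buyer-exempt → 0% → €0.00
Craft lager (4-pack) €11.36: alcoholic beverages, buyer-exempt → 0% → €0.00
Sourdough loaf €6.80: unprepared food, buyer-exempt → 0% → €0.00
Travel guide €27.65: books → 0% → €0.00
Unrounded tax sum = €13.12995 → €13.13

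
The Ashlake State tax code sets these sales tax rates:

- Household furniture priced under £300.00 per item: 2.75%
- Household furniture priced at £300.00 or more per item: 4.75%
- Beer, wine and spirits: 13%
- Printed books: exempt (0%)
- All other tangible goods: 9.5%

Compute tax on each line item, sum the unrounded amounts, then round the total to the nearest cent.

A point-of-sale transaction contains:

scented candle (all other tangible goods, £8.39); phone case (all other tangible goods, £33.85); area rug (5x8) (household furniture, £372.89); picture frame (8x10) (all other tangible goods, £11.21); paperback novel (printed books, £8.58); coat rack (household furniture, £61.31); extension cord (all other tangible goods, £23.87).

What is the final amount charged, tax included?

£546.84

Scented candle £8.39: all other tangible goods → 9.5% → £0.79705
Phone case £33.85: all other tangible goods → 9.5% → £3.21575
Area rug (5x8) £372.89: household furniture, £300.00 or more → 4.75% → £17.712275
Picture frame (8x10) £11.21: all other tangible goods → 9.5% → £1.06495
Paperback novel £8.58: printed books → 0% → £0.00
Coat rack £61.31: household furniture, under £300.00 → 2.75% → £1.686025
Extension cord £23.87: all other tangible goods → 9.5% → £2.26765
Subtotal = £520.10; unrounded tax = £26.7437 → £26.74; total due = £546.84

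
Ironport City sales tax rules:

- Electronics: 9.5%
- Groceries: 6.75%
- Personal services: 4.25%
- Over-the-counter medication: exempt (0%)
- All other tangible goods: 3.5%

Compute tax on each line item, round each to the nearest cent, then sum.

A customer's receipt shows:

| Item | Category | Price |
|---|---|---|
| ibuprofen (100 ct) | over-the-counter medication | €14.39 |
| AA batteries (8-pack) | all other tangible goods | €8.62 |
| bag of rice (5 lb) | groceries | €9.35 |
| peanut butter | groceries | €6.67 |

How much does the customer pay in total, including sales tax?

Ibuprofen (100 ct) €14.39: over-the-counter medication → 0% → €0.00
AA batteries (8-pack) €8.62: all other tangible goods → 3.5% → €0.30
Bag of rice (5 lb) €9.35: groceries → 6.75% → €0.63
Peanut butter €6.67: groceries → 6.75% → €0.45
Subtotal = €39.03; tax = €1.38; total due = €40.41

€40.41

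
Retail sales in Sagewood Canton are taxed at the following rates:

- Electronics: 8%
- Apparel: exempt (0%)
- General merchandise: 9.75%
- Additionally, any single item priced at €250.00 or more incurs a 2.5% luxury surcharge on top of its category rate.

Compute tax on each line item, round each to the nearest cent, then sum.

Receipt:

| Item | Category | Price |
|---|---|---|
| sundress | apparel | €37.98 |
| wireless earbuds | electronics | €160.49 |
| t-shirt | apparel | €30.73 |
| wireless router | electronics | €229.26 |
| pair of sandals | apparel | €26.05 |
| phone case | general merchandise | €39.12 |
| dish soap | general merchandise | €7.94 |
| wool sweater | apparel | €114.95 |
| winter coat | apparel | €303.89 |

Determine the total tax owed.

Sundress €37.98: apparel → 0% → €0.00
Wireless earbuds €160.49: electronics → 8% → €12.84
T-shirt €30.73: apparel → 0% → €0.00
Wireless router €229.26: electronics → 8% → €18.34
Pair of sandals €26.05: apparel → 0% → €0.00
Phone case €39.12: general merchandise → 9.75% → €3.81
Dish soap €7.94: general merchandise → 9.75% → €0.77
Wool sweater €114.95: apparel → 0% → €0.00
Winter coat €303.89: apparel → 0% + 2.5% surcharge = 2.5% → €7.60
Total tax = €12.84 + €18.34 + €3.81 + €0.77 + €7.60 = €43.36

€43.36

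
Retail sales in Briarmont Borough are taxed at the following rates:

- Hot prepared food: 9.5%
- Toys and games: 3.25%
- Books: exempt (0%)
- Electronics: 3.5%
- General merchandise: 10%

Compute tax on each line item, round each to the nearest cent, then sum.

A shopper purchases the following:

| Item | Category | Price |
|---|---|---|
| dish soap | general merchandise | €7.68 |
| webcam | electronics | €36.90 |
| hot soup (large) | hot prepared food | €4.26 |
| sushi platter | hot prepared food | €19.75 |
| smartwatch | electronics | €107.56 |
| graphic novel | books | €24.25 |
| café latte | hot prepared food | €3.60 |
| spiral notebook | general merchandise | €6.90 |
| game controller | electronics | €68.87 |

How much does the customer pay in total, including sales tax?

€291.31

Dish soap €7.68: general merchandise → 10% → €0.77
Webcam €36.90: electronics → 3.5% → €1.29
Hot soup (large) €4.26: hot prepared food → 9.5% → €0.40
Sushi platter €19.75: hot prepared food → 9.5% → €1.88
Smartwatch €107.56: electronics → 3.5% → €3.76
Graphic novel €24.25: books → 0% → €0.00
Café latte €3.60: hot prepared food → 9.5% → €0.34
Spiral notebook €6.90: general merchandise → 10% → €0.69
Game controller €68.87: electronics → 3.5% → €2.41
Subtotal = €279.77; tax = €11.54; total due = €291.31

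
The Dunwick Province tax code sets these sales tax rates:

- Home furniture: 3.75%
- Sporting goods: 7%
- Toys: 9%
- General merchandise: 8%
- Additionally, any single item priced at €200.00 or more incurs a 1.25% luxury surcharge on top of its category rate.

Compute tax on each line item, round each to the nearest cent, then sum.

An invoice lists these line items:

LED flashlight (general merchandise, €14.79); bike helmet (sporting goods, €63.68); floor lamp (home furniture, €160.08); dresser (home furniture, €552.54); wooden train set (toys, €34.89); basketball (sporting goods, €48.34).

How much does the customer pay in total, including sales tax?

LED flashlight €14.79: general merchandise → 8% → €1.18
Bike helmet €63.68: sporting goods → 7% → €4.46
Floor lamp €160.08: home furniture → 3.75% → €6.00
Dresser €552.54: home furniture → 3.75% + 1.25% surcharge = 5% → €27.63
Wooden train set €34.89: toys → 9% → €3.14
Basketball €48.34: sporting goods → 7% → €3.38
Subtotal = €874.32; tax = €45.79; total due = €920.11

€920.11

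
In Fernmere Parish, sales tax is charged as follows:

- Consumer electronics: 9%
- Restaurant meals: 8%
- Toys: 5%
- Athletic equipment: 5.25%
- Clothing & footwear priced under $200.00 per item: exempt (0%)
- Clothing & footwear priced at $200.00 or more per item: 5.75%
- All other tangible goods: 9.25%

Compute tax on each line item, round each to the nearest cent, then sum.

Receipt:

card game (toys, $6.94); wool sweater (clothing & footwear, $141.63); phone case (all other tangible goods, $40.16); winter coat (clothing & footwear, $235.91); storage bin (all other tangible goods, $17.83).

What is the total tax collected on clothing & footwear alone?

Wool sweater $141.63: clothing & footwear, under $200.00 → 0% → $0.00
Winter coat $235.91: clothing & footwear, $200.00 or more → 5.75% → $13.56
Tax on clothing & footwear = $0.00 + $13.56 = $13.56

$13.56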